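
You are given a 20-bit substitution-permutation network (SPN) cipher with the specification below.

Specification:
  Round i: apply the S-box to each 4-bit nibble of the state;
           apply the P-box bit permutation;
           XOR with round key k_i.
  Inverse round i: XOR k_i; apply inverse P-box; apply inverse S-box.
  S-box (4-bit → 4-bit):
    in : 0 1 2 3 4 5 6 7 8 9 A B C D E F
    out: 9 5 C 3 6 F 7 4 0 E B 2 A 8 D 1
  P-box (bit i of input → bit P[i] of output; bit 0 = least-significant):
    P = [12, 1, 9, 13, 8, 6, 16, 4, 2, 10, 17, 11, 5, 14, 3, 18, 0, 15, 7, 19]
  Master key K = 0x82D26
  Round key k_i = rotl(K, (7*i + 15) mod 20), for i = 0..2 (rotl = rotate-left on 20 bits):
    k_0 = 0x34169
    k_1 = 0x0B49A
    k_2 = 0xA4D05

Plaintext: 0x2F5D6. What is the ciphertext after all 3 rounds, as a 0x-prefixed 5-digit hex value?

s_0 = plaintext = 0x2F5D6
s_1 = Round(s_0, k_0) = 0x95FDF
s_2 = Round(s_1, k_1) = 0xC6426
s_3 = Round(s_2, k_2) = 0x19B3F

0x19B3F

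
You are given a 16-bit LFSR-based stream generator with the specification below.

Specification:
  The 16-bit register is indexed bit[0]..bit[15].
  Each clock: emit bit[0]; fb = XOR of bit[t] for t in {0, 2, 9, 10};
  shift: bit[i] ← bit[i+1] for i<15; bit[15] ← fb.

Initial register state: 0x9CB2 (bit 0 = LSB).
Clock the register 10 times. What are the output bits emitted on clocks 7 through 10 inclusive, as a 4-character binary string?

0100

reg_0 = 0x9CB2
clock 1: out=0, reg = 0xCE59
clock 2: out=1, reg = 0xE72C
clock 3: out=0, reg = 0xF396
clock 4: out=0, reg = 0x79CB
clock 5: out=1, reg = 0xBCE5
clock 6: out=1, reg = 0xDE72
clock 7: out=0, reg = 0x6F39
clock 8: out=1, reg = 0xB79C
clock 9: out=0, reg = 0xDBCE
clock 10: out=0, reg = 0x6DE7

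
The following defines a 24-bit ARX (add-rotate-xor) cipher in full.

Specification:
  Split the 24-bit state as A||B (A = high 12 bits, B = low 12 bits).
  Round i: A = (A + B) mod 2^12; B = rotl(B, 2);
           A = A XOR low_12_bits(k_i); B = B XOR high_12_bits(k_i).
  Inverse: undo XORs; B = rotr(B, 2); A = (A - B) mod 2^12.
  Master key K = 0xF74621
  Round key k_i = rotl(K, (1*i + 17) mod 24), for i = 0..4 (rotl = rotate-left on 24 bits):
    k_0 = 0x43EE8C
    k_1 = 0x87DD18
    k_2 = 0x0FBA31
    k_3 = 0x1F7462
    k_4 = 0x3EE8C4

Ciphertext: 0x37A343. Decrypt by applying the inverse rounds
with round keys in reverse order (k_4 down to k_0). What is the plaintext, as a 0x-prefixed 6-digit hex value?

s_0 = ciphertext = 0x37A343
s_1 = InvRound(s_0, k_4) = 0x79342B
s_2 = InvRound(s_1, k_3) = 0x27A177
s_3 = InvRound(s_2, k_2) = 0x7E8063
s_4 = InvRound(s_3, k_1) = 0x0E9A07
s_5 = InvRound(s_4, k_0) = 0x6D778E

0x6D778E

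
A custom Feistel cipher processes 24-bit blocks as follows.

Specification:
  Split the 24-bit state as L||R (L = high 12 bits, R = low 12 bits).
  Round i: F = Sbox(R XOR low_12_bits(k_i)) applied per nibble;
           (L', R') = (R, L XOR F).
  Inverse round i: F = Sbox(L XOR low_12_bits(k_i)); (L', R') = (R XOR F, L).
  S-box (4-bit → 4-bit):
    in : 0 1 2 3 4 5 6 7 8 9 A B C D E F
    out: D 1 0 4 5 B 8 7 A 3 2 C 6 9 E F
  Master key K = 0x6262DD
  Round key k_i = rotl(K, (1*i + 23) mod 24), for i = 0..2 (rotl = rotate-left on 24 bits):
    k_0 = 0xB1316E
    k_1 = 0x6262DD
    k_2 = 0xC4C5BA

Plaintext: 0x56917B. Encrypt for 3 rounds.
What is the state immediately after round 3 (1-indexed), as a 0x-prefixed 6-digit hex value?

0x35409C

s_0 = plaintext = 0x56917B
s_1 = Round(s_0, k_0) = 0x17B872
s_2 = Round(s_1, k_1) = 0x872354
s_3 = Round(s_2, k_2) = 0x35409C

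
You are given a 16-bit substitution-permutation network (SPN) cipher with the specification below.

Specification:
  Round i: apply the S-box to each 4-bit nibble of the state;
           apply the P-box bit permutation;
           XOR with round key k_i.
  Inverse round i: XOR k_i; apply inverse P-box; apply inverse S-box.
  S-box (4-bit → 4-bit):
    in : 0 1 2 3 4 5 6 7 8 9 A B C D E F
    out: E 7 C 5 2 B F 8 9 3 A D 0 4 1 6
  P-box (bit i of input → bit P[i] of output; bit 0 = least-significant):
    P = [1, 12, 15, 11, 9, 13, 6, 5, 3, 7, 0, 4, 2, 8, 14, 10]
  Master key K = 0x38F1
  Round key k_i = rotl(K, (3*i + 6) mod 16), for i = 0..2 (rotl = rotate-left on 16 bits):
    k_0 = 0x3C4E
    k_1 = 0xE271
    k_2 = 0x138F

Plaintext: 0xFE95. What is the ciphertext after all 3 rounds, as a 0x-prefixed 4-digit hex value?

0xE1E4

s_0 = plaintext = 0xFE95
s_1 = Round(s_0, k_0) = 0x4744
s_2 = Round(s_1, k_1) = 0xD361
s_3 = Round(s_2, k_2) = 0xE1E4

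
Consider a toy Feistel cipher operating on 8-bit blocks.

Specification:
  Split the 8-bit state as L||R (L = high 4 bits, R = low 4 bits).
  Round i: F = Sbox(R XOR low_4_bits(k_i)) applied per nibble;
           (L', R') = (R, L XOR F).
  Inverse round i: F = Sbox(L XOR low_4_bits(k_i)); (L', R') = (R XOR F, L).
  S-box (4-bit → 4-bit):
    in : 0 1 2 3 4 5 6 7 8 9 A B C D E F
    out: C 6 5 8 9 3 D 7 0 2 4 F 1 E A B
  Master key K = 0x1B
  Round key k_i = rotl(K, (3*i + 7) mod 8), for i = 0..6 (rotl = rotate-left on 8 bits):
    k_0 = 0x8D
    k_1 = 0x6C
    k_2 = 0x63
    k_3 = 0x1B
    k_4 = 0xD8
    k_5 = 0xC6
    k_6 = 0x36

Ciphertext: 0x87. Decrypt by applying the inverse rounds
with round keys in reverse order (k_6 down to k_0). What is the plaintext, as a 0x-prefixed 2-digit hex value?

s_0 = ciphertext = 0x87
s_1 = InvRound(s_0, k_6) = 0xD8
s_2 = InvRound(s_1, k_5) = 0x7D
s_3 = InvRound(s_2, k_4) = 0x67
s_4 = InvRound(s_3, k_3) = 0x96
s_5 = InvRound(s_4, k_2) = 0x29
s_6 = InvRound(s_5, k_1) = 0x32
s_7 = InvRound(s_6, k_0) = 0x83

0x83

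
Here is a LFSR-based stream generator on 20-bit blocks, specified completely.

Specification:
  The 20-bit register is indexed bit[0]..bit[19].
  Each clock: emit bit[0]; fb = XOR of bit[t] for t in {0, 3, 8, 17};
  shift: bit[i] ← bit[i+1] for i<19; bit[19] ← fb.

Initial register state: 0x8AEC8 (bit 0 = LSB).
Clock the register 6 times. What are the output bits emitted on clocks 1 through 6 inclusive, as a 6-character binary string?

000100

reg_0 = 0x8AEC8
clock 1: out=0, reg = 0xC5764
clock 2: out=0, reg = 0xE2BB2
clock 3: out=0, reg = 0x715D9
clock 4: out=1, reg = 0x38AEC
clock 5: out=0, reg = 0x1C576
clock 6: out=0, reg = 0x8E2BB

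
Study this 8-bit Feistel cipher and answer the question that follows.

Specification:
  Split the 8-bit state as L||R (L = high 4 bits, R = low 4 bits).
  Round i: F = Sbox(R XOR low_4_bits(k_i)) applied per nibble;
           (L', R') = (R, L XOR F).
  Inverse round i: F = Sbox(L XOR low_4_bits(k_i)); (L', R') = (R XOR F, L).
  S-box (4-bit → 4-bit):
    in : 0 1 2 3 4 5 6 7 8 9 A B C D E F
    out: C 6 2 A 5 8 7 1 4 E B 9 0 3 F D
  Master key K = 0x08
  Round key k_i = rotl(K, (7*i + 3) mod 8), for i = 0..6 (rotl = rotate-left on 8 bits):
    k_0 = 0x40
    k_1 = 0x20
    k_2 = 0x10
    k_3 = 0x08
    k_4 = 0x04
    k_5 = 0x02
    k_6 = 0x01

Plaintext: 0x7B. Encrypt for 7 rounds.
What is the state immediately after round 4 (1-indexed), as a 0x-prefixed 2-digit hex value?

s_0 = plaintext = 0x7B
s_1 = Round(s_0, k_0) = 0xBE
s_2 = Round(s_1, k_1) = 0xE4
s_3 = Round(s_2, k_2) = 0x4B
s_4 = Round(s_3, k_3) = 0xBE
s_5 = Round(s_4, k_4) = 0xE0
s_6 = Round(s_5, k_5) = 0x0C
s_7 = Round(s_6, k_6) = 0xC3

0xBE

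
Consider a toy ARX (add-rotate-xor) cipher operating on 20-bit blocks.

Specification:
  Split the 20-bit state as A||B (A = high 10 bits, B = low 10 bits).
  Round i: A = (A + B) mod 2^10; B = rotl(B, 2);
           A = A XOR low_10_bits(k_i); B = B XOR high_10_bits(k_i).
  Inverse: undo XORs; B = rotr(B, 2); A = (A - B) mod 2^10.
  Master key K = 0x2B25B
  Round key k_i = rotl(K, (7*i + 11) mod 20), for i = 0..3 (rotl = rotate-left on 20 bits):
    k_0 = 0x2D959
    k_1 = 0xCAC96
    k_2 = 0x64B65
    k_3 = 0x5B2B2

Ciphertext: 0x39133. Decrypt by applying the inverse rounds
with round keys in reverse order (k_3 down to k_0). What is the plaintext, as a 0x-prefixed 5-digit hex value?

s_0 = ciphertext = 0x39133
s_1 = InvRound(s_0, k_3) = 0xCFF17
s_2 = InvRound(s_1, k_2) = 0xAE5A1
s_3 = InvRound(s_2, k_1) = 0xE36A2
s_4 = InvRound(s_3, k_0) = 0x93C85

0x93C85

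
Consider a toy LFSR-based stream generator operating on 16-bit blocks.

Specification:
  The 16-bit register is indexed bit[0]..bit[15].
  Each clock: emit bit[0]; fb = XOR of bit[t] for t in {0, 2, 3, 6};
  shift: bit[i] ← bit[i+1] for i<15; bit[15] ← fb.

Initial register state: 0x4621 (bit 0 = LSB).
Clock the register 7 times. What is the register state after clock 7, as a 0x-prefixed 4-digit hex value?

reg_0 = 0x4621
clock 1: out=1, reg = 0xA310
clock 2: out=0, reg = 0x5188
clock 3: out=0, reg = 0xA8C4
clock 4: out=0, reg = 0x5462
clock 5: out=0, reg = 0xAA31
clock 6: out=1, reg = 0xD518
clock 7: out=0, reg = 0xEA8C

0xEA8C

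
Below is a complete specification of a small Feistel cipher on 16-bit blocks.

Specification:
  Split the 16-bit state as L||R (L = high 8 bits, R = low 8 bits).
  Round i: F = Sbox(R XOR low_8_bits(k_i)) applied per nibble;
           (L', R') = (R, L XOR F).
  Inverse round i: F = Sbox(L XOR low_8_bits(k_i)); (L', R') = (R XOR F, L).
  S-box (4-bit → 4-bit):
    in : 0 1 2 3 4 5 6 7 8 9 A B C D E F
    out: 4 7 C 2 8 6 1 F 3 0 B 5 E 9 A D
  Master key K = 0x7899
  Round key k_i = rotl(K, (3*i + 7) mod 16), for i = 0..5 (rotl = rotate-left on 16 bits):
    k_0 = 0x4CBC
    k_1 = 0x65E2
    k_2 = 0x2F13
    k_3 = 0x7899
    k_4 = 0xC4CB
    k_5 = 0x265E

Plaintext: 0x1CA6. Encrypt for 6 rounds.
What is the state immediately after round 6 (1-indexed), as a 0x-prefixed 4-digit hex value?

0x0317

s_0 = plaintext = 0x1CA6
s_1 = Round(s_0, k_0) = 0xA667
s_2 = Round(s_1, k_1) = 0x6790
s_3 = Round(s_2, k_2) = 0x9055
s_4 = Round(s_3, k_3) = 0x557E
s_5 = Round(s_4, k_4) = 0x7E03
s_6 = Round(s_5, k_5) = 0x0317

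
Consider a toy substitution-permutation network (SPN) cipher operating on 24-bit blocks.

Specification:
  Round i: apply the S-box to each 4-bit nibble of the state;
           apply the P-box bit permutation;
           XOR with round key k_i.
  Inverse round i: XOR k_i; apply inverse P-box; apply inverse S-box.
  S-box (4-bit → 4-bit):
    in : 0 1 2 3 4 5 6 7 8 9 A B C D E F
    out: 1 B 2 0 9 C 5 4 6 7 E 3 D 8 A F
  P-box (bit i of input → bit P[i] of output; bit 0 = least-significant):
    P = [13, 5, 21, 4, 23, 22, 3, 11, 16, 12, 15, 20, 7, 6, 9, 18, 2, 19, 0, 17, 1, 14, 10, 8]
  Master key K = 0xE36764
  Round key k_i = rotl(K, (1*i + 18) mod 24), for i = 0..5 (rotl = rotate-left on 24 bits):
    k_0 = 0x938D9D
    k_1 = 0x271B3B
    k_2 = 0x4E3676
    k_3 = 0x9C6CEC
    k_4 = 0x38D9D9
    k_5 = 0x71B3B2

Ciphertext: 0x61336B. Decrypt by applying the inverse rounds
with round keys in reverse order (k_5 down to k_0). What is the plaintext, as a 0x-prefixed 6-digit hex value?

s_0 = ciphertext = 0x61336B
s_1 = InvRound(s_0, k_5) = 0x37B57D
s_2 = InvRound(s_1, k_4) = 0x8140DB
s_3 = InvRound(s_2, k_3) = 0x69D4D1
s_4 = InvRound(s_3, k_2) = 0xBCC639
s_5 = InvRound(s_4, k_1) = 0xFE3F43
s_6 = InvRound(s_5, k_0) = 0x0BF98C

0x0BF98C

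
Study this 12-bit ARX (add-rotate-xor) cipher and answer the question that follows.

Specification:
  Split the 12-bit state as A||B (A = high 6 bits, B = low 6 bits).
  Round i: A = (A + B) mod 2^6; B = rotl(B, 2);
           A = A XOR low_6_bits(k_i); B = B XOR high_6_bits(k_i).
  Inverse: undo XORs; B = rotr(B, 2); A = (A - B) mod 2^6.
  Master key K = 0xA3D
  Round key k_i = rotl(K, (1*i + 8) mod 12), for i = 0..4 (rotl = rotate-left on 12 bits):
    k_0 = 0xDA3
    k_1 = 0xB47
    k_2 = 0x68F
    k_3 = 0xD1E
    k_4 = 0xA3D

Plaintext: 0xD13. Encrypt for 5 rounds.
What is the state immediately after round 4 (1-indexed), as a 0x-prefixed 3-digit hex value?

0xE7D

s_0 = plaintext = 0xD13
s_1 = Round(s_0, k_0) = 0x93B
s_2 = Round(s_1, k_1) = 0x602
s_3 = Round(s_2, k_2) = 0x552
s_4 = Round(s_3, k_3) = 0xE7D
s_5 = Round(s_4, k_4) = 0x2DF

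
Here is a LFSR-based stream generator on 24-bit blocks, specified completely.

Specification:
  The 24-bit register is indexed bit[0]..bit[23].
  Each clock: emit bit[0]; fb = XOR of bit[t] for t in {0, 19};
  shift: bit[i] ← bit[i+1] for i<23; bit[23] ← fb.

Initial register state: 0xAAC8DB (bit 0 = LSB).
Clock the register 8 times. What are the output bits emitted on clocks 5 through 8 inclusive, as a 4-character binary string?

reg_0 = 0xAAC8DB
clock 1: out=1, reg = 0x55646D
clock 2: out=1, reg = 0xAAB236
clock 3: out=0, reg = 0xD5591B
clock 4: out=1, reg = 0xEAAC8D
clock 5: out=1, reg = 0x755646
clock 6: out=0, reg = 0x3AAB23
clock 7: out=1, reg = 0x1D5591
clock 8: out=1, reg = 0x0EAAC8

1011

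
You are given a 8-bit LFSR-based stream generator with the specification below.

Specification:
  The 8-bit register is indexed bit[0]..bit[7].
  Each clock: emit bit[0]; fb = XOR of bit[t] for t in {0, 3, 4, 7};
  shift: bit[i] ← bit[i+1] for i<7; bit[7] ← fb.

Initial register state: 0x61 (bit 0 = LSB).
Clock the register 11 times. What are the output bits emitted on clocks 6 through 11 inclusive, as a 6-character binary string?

110100

reg_0 = 0x61
clock 1: out=1, reg = 0xB0
clock 2: out=0, reg = 0x58
clock 3: out=0, reg = 0x2C
clock 4: out=0, reg = 0x96
clock 5: out=0, reg = 0x4B
clock 6: out=1, reg = 0x25
clock 7: out=1, reg = 0x92
clock 8: out=0, reg = 0x49
clock 9: out=1, reg = 0x24
clock 10: out=0, reg = 0x12
clock 11: out=0, reg = 0x89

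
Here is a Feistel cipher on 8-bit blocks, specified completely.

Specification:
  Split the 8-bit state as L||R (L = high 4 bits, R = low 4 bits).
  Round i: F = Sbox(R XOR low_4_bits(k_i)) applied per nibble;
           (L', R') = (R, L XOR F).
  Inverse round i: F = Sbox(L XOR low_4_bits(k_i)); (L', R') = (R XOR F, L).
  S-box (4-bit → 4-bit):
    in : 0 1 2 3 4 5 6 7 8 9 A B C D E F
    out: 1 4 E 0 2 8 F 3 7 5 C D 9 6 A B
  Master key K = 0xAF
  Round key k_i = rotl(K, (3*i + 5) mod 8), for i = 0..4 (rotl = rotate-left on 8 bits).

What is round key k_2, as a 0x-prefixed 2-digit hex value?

K = 0xAF
k_0 = rotl(K, (3*0+5) mod 8) = rotl(K, 5) = 0xF5
k_1 = rotl(K, (3*1+5) mod 8) = rotl(K, 0) = 0xAF
k_2 = rotl(K, (3*2+5) mod 8) = rotl(K, 3) = 0x7D

0x7D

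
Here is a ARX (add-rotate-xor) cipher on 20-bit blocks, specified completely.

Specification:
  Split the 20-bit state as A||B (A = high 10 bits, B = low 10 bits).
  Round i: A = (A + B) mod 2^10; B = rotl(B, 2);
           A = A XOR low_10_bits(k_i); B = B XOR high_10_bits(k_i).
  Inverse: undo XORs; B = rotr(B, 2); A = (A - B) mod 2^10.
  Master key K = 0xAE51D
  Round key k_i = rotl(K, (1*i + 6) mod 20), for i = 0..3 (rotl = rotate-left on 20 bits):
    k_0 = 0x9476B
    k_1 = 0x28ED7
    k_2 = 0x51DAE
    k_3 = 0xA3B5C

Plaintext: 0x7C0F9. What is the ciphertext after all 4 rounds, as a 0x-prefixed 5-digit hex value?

0x724FA

s_0 = plaintext = 0x7C0F9
s_1 = Round(s_0, k_0) = 0x609B5
s_2 = Round(s_1, k_1) = 0x78276
s_3 = Round(s_2, k_2) = 0x7E09D
s_4 = Round(s_3, k_3) = 0x724FA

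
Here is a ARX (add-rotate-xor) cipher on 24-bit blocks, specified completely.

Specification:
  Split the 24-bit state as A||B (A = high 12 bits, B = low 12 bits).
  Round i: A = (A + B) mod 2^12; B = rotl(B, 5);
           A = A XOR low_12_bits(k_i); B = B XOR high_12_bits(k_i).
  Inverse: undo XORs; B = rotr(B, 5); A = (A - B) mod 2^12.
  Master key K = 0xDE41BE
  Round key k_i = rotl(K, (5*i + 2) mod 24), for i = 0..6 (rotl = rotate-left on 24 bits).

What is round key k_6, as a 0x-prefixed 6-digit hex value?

0x41BEDE

K = 0xDE41BE
k_0 = rotl(K, (5*0+2) mod 24) = rotl(K, 2) = 0x7906FB
k_1 = rotl(K, (5*1+2) mod 24) = rotl(K, 7) = 0x20DF6F
k_2 = rotl(K, (5*2+2) mod 24) = rotl(K, 12) = 0x1BEDE4
k_3 = rotl(K, (5*3+2) mod 24) = rotl(K, 17) = 0x7DBC83
k_4 = rotl(K, (5*4+2) mod 24) = rotl(K, 22) = 0xB7906F
k_5 = rotl(K, (5*5+2) mod 24) = rotl(K, 3) = 0xF20DF6
k_6 = rotl(K, (5*6+2) mod 24) = rotl(K, 8) = 0x41BEDE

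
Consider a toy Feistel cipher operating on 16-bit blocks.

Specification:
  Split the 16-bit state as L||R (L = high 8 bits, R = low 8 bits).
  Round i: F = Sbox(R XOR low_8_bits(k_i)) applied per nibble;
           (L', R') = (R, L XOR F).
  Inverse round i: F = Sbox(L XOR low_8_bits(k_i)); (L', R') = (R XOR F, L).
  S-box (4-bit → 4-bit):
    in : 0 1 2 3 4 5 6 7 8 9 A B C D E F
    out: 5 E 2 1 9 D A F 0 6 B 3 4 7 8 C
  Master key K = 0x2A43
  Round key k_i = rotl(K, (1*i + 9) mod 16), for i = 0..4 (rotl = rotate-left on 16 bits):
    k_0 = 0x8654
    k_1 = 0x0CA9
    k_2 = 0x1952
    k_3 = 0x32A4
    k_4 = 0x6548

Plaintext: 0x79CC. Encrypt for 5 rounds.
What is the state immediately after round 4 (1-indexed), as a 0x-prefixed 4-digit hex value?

s_0 = plaintext = 0x79CC
s_1 = Round(s_0, k_0) = 0xCC19
s_2 = Round(s_1, k_1) = 0x19F9
s_3 = Round(s_2, k_2) = 0xF9AA
s_4 = Round(s_3, k_3) = 0xAAA1
s_5 = Round(s_4, k_4) = 0xA12C

0xAAA1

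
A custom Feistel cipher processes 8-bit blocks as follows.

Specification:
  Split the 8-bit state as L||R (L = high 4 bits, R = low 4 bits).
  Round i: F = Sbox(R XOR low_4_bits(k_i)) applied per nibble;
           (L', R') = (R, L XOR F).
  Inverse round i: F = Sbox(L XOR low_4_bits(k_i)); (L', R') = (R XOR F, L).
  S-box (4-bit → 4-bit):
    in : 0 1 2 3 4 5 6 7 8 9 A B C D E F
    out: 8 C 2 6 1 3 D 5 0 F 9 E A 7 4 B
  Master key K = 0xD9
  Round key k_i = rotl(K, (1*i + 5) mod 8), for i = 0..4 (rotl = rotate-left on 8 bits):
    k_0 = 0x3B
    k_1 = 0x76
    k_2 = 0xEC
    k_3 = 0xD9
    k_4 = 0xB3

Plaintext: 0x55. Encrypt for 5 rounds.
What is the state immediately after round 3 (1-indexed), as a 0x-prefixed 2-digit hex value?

s_0 = plaintext = 0x55
s_1 = Round(s_0, k_0) = 0x51
s_2 = Round(s_1, k_1) = 0x10
s_3 = Round(s_2, k_2) = 0x0B
s_4 = Round(s_3, k_3) = 0xB2
s_5 = Round(s_4, k_4) = 0x27

0x0B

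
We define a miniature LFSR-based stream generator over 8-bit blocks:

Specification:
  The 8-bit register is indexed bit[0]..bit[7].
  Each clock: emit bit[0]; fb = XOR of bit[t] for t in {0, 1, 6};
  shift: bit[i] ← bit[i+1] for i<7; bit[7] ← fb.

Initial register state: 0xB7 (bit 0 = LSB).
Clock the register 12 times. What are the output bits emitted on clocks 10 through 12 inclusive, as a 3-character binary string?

110

reg_0 = 0xB7
clock 1: out=1, reg = 0x5B
clock 2: out=1, reg = 0xAD
clock 3: out=1, reg = 0xD6
clock 4: out=0, reg = 0x6B
clock 5: out=1, reg = 0xB5
clock 6: out=1, reg = 0xDA
clock 7: out=0, reg = 0x6D
clock 8: out=1, reg = 0x36
clock 9: out=0, reg = 0x9B
clock 10: out=1, reg = 0x4D
clock 11: out=1, reg = 0x26
clock 12: out=0, reg = 0x93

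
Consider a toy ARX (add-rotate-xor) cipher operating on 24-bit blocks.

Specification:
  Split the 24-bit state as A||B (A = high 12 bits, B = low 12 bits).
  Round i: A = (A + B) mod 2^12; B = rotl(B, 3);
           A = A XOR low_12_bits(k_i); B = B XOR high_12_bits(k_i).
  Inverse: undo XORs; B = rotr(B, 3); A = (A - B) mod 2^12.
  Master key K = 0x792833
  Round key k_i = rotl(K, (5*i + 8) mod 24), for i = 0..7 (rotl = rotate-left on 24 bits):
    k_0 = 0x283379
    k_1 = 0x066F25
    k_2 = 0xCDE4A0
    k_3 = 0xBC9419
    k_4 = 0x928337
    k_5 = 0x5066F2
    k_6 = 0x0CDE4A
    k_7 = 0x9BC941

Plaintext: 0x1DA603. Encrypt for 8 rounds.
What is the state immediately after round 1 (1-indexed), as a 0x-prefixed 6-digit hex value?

s_0 = plaintext = 0x1DA603
s_1 = Round(s_0, k_0) = 0x4A4298
s_2 = Round(s_1, k_1) = 0x8194A7
s_3 = Round(s_2, k_2) = 0x8609E4
s_4 = Round(s_3, k_3) = 0x65D4ED
s_5 = Round(s_4, k_4) = 0x87DE42
s_6 = Round(s_5, k_5) = 0x04D711
s_7 = Round(s_6, k_6) = 0x914846
s_8 = Round(s_7, k_7) = 0x81BB88

0x4A4298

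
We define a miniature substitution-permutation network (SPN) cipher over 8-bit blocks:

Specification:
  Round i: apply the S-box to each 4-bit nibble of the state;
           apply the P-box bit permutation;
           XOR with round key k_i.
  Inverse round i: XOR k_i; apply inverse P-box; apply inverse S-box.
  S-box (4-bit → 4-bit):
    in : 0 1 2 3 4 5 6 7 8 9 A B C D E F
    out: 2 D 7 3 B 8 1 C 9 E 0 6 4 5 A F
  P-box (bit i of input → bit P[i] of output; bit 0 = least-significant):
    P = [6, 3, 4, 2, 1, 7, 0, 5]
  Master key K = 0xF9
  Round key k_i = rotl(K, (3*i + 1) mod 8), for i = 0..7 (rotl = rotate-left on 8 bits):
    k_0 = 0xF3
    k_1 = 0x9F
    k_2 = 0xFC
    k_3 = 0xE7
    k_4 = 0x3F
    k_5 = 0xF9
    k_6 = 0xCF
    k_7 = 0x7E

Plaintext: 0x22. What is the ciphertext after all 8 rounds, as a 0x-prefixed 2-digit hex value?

s_0 = plaintext = 0x22
s_1 = Round(s_0, k_0) = 0x28
s_2 = Round(s_1, k_1) = 0x58
s_3 = Round(s_2, k_2) = 0x98
s_4 = Round(s_3, k_3) = 0x02
s_5 = Round(s_4, k_4) = 0xE7
s_6 = Round(s_5, k_5) = 0x4D
s_7 = Round(s_6, k_6) = 0x3D
s_8 = Round(s_7, k_7) = 0xAC

0xAC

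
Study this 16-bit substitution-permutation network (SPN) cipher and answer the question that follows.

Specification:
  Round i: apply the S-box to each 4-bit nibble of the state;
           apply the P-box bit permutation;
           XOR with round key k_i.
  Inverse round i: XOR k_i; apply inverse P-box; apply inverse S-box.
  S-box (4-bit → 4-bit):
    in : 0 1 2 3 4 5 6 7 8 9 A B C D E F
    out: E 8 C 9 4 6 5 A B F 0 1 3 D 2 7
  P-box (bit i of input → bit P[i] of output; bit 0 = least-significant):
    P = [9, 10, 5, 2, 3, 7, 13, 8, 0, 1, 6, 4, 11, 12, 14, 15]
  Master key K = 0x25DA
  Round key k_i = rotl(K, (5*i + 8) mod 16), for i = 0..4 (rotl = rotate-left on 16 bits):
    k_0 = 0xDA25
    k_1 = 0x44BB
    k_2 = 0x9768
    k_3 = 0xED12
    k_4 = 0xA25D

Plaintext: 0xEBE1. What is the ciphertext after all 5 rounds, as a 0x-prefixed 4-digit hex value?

0x4C5F

s_0 = plaintext = 0xEBE1
s_1 = Round(s_0, k_0) = 0xCAA0
s_2 = Round(s_1, k_1) = 0x589F
s_3 = Round(s_2, k_2) = 0xE0D3
s_4 = Round(s_3, k_3) = 0xDE4C
s_5 = Round(s_4, k_4) = 0x4C5F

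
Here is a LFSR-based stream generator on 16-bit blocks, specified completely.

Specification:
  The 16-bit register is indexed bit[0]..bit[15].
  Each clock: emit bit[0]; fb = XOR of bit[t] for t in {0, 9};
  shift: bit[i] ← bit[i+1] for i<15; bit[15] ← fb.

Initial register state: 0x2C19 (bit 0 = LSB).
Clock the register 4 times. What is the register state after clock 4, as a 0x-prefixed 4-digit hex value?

reg_0 = 0x2C19
clock 1: out=1, reg = 0x960C
clock 2: out=0, reg = 0xCB06
clock 3: out=0, reg = 0xE583
clock 4: out=1, reg = 0xF2C1

0xF2C1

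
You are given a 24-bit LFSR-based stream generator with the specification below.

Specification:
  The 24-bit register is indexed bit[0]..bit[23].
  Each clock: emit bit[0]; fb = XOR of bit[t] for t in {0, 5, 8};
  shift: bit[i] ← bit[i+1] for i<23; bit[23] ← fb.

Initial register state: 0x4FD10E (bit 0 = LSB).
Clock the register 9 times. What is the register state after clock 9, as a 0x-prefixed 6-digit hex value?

reg_0 = 0x4FD10E
clock 1: out=0, reg = 0xA7E887
clock 2: out=1, reg = 0xD3F443
clock 3: out=1, reg = 0xE9FA21
clock 4: out=1, reg = 0x74FD10
clock 5: out=0, reg = 0xBA7E88
clock 6: out=0, reg = 0x5D3F44
clock 7: out=0, reg = 0xAE9FA2
clock 8: out=0, reg = 0x574FD1
clock 9: out=1, reg = 0x2BA7E8

0x2BA7E8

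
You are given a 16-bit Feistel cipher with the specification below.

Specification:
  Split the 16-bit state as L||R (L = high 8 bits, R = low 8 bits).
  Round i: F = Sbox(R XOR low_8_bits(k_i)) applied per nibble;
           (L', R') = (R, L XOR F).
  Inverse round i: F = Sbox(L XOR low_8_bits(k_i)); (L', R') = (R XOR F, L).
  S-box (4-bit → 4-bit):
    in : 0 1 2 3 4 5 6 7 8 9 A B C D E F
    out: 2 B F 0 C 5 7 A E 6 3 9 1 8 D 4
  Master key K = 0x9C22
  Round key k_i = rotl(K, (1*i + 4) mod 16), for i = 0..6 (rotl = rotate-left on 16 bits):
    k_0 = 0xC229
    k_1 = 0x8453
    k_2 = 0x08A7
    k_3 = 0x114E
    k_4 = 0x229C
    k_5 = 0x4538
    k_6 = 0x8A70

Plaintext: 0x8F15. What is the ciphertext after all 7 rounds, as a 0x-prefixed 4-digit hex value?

s_0 = plaintext = 0x8F15
s_1 = Round(s_0, k_0) = 0x158E
s_2 = Round(s_1, k_1) = 0x8E9D
s_3 = Round(s_2, k_2) = 0x9D8D
s_4 = Round(s_3, k_3) = 0x8D8D
s_5 = Round(s_4, k_4) = 0x8D36
s_6 = Round(s_5, k_5) = 0x36A0
s_7 = Round(s_6, k_6) = 0xA0B4

0xA0B4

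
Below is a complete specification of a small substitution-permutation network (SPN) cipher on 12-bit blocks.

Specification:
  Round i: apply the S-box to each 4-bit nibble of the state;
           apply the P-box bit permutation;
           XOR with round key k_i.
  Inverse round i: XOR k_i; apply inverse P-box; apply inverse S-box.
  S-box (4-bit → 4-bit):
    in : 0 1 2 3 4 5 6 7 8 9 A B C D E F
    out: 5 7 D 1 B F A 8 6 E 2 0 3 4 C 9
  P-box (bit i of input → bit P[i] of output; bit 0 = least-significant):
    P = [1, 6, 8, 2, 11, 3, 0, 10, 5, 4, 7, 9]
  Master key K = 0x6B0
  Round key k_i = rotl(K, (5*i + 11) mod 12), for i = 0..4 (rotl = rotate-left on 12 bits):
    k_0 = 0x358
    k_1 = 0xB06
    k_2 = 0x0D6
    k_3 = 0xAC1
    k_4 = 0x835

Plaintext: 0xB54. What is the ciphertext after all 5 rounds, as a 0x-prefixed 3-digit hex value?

s_0 = plaintext = 0xB54
s_1 = Round(s_0, k_0) = 0xF17
s_2 = Round(s_1, k_1) = 0x12B
s_3 = Round(s_2, k_2) = 0xC67
s_4 = Round(s_3, k_3) = 0xEFD
s_5 = Round(s_4, k_4) = 0x7B5

0x7B5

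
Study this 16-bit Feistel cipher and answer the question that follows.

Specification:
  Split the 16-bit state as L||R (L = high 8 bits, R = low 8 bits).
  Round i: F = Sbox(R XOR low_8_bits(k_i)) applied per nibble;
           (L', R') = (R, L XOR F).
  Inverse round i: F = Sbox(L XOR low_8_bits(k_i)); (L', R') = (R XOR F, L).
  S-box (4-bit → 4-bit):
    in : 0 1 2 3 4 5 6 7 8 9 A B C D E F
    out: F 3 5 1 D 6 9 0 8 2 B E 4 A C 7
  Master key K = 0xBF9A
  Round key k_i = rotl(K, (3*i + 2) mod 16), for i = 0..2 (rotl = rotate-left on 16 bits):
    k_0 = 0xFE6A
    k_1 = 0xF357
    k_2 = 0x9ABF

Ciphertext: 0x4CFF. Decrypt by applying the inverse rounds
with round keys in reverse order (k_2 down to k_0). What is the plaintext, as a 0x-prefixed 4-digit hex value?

s_0 = ciphertext = 0x4CFF
s_1 = InvRound(s_0, k_2) = 0x8E4C
s_2 = InvRound(s_1, k_1) = 0xEE8E
s_3 = InvRound(s_2, k_0) = 0x03EE

0x03EE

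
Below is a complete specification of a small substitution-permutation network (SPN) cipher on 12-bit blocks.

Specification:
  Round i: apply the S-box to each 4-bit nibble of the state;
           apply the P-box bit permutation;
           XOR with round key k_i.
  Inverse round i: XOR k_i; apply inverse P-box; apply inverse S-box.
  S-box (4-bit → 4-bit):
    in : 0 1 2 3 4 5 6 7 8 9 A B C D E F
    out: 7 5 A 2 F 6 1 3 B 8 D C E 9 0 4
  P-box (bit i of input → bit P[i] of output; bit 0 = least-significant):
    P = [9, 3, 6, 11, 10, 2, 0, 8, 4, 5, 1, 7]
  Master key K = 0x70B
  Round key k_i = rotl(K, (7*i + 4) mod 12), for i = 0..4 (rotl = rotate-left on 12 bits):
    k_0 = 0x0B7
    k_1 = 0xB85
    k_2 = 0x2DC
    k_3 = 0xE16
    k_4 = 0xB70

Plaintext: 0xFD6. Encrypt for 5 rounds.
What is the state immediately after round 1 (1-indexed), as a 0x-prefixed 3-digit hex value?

0x7B5

s_0 = plaintext = 0xFD6
s_1 = Round(s_0, k_0) = 0x7B5
s_2 = Round(s_1, k_1) = 0xAFC
s_3 = Round(s_2, k_2) = 0xA07
s_4 = Round(s_3, k_3) = 0x889
s_5 = Round(s_4, k_4) = 0x6C4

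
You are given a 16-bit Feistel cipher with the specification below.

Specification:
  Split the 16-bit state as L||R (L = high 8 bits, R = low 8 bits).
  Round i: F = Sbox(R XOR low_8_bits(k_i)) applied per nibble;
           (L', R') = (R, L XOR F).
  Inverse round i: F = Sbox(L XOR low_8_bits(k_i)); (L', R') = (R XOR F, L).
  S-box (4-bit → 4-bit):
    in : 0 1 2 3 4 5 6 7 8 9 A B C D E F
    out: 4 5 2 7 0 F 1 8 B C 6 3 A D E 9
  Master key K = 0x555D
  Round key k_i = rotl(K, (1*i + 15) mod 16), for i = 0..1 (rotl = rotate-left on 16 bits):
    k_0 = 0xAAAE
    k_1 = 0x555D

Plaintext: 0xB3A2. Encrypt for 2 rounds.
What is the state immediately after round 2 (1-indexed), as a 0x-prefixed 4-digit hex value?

0xF9C2

s_0 = plaintext = 0xB3A2
s_1 = Round(s_0, k_0) = 0xA2F9
s_2 = Round(s_1, k_1) = 0xF9C2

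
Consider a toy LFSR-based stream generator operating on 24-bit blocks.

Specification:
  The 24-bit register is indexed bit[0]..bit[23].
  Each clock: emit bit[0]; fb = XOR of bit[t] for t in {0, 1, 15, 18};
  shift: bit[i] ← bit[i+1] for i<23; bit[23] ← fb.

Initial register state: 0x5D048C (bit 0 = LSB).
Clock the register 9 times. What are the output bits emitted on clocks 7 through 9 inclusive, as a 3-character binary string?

reg_0 = 0x5D048C
clock 1: out=0, reg = 0xAE8246
clock 2: out=0, reg = 0xD74123
clock 3: out=1, reg = 0xEBA091
clock 4: out=1, reg = 0x75D048
clock 5: out=0, reg = 0x3AE824
clock 6: out=0, reg = 0x9D7412
clock 7: out=0, reg = 0x4EBA09
clock 8: out=1, reg = 0xA75D04
clock 9: out=0, reg = 0xD3AE82

010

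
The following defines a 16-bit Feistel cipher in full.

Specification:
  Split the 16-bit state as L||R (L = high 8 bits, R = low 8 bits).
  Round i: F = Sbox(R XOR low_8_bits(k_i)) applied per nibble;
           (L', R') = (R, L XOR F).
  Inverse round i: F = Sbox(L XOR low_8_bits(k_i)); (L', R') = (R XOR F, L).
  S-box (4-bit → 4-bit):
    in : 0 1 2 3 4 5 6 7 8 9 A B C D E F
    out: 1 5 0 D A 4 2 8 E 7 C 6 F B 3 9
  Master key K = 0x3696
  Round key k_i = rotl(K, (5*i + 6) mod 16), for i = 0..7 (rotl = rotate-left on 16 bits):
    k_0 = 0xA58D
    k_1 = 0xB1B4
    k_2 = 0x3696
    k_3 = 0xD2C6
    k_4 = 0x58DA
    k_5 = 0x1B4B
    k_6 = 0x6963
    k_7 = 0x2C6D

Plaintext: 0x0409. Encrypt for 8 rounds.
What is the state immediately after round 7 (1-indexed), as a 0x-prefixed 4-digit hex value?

0x3220

s_0 = plaintext = 0x0409
s_1 = Round(s_0, k_0) = 0x09EE
s_2 = Round(s_1, k_1) = 0xEE45
s_3 = Round(s_2, k_2) = 0x4553
s_4 = Round(s_3, k_3) = 0x5331
s_5 = Round(s_4, k_4) = 0x3165
s_6 = Round(s_5, k_5) = 0x6532
s_7 = Round(s_6, k_6) = 0x3220
s_8 = Round(s_7, k_7) = 0x2099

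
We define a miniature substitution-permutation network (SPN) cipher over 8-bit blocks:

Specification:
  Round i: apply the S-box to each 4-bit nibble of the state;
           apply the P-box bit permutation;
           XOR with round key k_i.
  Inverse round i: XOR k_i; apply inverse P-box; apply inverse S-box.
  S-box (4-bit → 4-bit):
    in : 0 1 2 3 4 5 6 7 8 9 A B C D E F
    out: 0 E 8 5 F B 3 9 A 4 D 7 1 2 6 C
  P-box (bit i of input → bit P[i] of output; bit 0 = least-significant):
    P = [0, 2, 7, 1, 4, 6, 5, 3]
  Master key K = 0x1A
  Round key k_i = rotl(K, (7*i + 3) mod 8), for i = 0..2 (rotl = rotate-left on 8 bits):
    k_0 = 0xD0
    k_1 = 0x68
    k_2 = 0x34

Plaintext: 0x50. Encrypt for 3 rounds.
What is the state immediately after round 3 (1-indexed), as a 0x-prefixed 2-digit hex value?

0x39

s_0 = plaintext = 0x50
s_1 = Round(s_0, k_0) = 0x88
s_2 = Round(s_1, k_1) = 0x26
s_3 = Round(s_2, k_2) = 0x39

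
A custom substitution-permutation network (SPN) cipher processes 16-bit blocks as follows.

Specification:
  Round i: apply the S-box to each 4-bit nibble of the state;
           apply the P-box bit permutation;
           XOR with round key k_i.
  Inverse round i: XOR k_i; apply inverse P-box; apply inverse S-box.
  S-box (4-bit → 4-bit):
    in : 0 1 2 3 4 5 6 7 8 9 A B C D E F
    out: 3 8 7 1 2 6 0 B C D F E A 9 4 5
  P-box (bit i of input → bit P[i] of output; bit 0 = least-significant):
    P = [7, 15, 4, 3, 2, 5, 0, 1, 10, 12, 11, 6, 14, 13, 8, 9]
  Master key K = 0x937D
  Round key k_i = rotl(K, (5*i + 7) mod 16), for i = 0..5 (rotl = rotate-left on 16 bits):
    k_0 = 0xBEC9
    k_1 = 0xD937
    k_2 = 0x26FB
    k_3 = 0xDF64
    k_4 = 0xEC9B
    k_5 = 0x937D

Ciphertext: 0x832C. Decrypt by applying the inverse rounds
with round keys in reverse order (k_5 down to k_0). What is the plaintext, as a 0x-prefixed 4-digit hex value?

s_0 = ciphertext = 0x832C
s_1 = InvRound(s_0, k_5) = 0x6CEE
s_2 = InvRound(s_1, k_4) = 0x6125
s_3 = InvRound(s_2, k_3) = 0xCAE4
s_4 = InvRound(s_3, k_2) = 0x0F9B
s_5 = InvRound(s_4, k_1) = 0xD007
s_6 = InvRound(s_5, k_0) = 0x79DD

0x79DD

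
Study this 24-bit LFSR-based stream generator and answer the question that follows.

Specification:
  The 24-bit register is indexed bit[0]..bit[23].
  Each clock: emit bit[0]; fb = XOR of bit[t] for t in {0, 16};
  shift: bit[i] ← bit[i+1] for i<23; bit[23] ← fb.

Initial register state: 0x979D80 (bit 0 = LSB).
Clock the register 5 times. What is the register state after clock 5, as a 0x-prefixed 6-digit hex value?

0xBCBCEC

reg_0 = 0x979D80
clock 1: out=0, reg = 0xCBCEC0
clock 2: out=0, reg = 0xE5E760
clock 3: out=0, reg = 0xF2F3B0
clock 4: out=0, reg = 0x7979D8
clock 5: out=0, reg = 0xBCBCEC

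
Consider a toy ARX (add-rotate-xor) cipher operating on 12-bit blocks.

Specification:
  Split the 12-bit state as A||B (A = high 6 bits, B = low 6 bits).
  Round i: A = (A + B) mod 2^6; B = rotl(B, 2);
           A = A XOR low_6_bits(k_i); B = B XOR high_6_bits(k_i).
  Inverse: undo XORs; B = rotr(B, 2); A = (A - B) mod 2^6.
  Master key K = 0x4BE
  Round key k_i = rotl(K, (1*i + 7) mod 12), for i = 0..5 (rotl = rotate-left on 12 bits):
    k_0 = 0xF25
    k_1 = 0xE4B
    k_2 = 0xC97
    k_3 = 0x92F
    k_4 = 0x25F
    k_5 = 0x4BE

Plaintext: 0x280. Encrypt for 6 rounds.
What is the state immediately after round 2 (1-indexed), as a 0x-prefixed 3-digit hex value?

0x80A

s_0 = plaintext = 0x280
s_1 = Round(s_0, k_0) = 0xBFC
s_2 = Round(s_1, k_1) = 0x80A
s_3 = Round(s_2, k_2) = 0xF5A
s_4 = Round(s_3, k_3) = 0xE0D
s_5 = Round(s_4, k_4) = 0x6BD
s_6 = Round(s_5, k_5) = 0xA65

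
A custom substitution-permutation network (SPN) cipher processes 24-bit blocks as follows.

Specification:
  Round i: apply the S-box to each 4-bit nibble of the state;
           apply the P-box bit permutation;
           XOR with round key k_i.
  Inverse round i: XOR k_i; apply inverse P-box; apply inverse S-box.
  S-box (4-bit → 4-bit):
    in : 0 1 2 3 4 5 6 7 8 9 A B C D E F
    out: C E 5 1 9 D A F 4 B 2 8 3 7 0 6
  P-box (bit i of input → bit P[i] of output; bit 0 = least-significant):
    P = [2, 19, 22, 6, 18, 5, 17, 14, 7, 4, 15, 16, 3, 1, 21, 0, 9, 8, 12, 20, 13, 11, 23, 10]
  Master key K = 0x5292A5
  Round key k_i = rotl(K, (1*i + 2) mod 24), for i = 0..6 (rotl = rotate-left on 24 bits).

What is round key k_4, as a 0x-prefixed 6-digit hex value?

0xA4A954

K = 0x5292A5
k_0 = rotl(K, (1*0+2) mod 24) = rotl(K, 2) = 0x4A4A95
k_1 = rotl(K, (1*1+2) mod 24) = rotl(K, 3) = 0x94952A
k_2 = rotl(K, (1*2+2) mod 24) = rotl(K, 4) = 0x292A55
k_3 = rotl(K, (1*3+2) mod 24) = rotl(K, 5) = 0x5254AA
k_4 = rotl(K, (1*4+2) mod 24) = rotl(K, 6) = 0xA4A954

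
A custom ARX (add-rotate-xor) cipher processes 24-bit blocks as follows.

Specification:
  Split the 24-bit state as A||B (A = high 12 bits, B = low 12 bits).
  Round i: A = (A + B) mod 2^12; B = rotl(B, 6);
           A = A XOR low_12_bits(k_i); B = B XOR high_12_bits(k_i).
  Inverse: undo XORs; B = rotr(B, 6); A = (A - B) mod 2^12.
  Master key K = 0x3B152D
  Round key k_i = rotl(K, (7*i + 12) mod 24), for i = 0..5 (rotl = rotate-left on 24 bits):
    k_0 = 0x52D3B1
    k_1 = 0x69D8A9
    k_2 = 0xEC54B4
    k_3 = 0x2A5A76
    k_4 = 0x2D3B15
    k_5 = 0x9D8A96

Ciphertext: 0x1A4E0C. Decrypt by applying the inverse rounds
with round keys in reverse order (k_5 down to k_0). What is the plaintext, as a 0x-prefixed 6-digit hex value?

s_0 = ciphertext = 0x1A4E0C
s_1 = InvRound(s_0, k_5) = 0x61351F
s_2 = InvRound(s_1, k_4) = 0x9E731F
s_3 = InvRound(s_2, k_3) = 0x50BE86
s_4 = InvRound(s_3, k_2) = 0x0FE0C1
s_5 = InvRound(s_4, k_1) = 0x13E719
s_6 = InvRound(s_5, k_0) = 0x587D08

0x587D08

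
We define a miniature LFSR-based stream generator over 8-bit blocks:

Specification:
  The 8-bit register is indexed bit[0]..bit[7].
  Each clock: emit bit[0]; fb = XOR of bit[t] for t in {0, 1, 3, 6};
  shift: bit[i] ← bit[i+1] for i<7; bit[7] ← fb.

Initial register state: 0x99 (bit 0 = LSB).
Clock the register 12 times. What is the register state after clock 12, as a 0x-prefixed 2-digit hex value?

0xC1

reg_0 = 0x99
clock 1: out=1, reg = 0x4C
clock 2: out=0, reg = 0x26
clock 3: out=0, reg = 0x93
clock 4: out=1, reg = 0x49
clock 5: out=1, reg = 0xA4
clock 6: out=0, reg = 0x52
clock 7: out=0, reg = 0x29
clock 8: out=1, reg = 0x14
clock 9: out=0, reg = 0x0A
clock 10: out=0, reg = 0x05
clock 11: out=1, reg = 0x82
clock 12: out=0, reg = 0xC1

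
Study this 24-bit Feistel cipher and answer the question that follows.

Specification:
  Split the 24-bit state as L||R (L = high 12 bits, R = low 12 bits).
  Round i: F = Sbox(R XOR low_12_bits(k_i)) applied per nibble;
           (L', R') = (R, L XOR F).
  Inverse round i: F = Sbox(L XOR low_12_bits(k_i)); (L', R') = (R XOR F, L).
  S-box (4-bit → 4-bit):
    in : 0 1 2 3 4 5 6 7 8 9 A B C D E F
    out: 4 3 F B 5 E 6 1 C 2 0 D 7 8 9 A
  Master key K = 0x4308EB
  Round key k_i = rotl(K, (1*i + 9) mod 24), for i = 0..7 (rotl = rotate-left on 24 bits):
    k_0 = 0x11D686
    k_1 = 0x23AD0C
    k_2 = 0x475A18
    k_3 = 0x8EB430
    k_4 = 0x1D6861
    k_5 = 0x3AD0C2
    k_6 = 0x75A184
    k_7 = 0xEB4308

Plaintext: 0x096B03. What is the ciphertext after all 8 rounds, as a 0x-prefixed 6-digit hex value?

s_0 = plaintext = 0x096B03
s_1 = Round(s_0, k_0) = 0xB03858
s_2 = Round(s_1, k_1) = 0x8585E6
s_3 = Round(s_2, k_2) = 0x5E62F1
s_4 = Round(s_3, k_3) = 0x2F1395
s_5 = Round(s_4, k_4) = 0x395F54
s_6 = Round(s_5, k_5) = 0xF549B3
s_7 = Round(s_6, k_6) = 0x9B33E5
s_8 = Round(s_7, k_7) = 0x3E5D2B

0x3E5D2B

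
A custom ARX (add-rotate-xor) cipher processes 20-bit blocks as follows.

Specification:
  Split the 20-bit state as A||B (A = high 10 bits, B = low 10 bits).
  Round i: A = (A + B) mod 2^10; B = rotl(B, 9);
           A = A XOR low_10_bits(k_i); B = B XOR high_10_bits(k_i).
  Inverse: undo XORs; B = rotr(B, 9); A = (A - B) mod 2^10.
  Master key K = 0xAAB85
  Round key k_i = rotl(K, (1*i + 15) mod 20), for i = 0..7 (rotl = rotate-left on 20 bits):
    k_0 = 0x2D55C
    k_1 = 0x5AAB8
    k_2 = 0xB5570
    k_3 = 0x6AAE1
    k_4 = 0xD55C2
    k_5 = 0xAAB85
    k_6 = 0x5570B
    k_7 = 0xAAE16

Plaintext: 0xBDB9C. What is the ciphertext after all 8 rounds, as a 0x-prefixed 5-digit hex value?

s_0 = plaintext = 0xBDB9C
s_1 = Round(s_0, k_0) = 0xF397B
s_2 = Round(s_1, k_1) = 0xFC7D7
s_3 = Round(s_2, k_2) = 0xAE13E
s_4 = Round(s_3, k_3) = 0x45D35
s_5 = Round(s_4, k_4) = 0xE39CF
s_6 = Round(s_5, k_5) = 0xB604D
s_7 = Round(s_6, k_6) = 0x0BB73
s_8 = Round(s_7, k_7) = 0x6DD12

0x6DD12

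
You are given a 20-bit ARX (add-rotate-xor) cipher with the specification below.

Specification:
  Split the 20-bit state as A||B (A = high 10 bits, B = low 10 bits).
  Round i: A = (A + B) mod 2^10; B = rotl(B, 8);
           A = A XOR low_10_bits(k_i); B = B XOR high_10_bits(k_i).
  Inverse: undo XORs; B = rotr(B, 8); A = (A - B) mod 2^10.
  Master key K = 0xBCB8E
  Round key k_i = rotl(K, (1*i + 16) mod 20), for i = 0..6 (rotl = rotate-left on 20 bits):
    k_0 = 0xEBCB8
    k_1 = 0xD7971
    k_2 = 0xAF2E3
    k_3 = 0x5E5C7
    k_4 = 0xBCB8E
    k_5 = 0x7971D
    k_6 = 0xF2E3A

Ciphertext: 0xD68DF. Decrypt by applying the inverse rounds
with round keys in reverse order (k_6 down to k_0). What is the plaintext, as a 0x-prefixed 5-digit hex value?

0x0810C

s_0 = ciphertext = 0xD68DF
s_1 = InvRound(s_0, k_6) = 0x43453
s_2 = InvRound(s_1, k_5) = 0xCDED9
s_3 = InvRound(s_2, k_4) = 0x034AC
s_4 = InvRound(s_3, k_3) = 0x9D755
s_5 = InvRound(s_4, k_2) = 0x3C7A5
s_6 = InvRound(s_5, k_1) = 0x653EC
s_7 = InvRound(s_6, k_0) = 0x0810C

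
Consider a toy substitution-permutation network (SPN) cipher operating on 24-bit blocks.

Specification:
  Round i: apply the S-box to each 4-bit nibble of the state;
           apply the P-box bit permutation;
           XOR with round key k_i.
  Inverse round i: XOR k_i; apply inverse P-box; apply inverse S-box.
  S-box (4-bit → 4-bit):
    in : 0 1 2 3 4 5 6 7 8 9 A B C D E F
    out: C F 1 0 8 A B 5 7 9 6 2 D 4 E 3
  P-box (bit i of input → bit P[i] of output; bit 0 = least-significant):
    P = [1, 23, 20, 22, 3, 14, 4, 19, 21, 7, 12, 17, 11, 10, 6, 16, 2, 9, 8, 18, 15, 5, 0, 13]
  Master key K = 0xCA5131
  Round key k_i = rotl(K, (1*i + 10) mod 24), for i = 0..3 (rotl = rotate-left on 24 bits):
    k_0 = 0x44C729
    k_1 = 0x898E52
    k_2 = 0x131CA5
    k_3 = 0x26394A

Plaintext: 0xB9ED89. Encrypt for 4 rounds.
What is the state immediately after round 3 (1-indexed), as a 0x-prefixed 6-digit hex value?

s_0 = plaintext = 0xB9ED89
s_1 = Round(s_0, k_0) = 0x019357
s_2 = Round(s_1, k_1) = 0x94E555
s_3 = Round(s_2, k_2) = 0xDCF865
s_4 = Round(s_3, k_3) = 0xCA64C7

0xDCF865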